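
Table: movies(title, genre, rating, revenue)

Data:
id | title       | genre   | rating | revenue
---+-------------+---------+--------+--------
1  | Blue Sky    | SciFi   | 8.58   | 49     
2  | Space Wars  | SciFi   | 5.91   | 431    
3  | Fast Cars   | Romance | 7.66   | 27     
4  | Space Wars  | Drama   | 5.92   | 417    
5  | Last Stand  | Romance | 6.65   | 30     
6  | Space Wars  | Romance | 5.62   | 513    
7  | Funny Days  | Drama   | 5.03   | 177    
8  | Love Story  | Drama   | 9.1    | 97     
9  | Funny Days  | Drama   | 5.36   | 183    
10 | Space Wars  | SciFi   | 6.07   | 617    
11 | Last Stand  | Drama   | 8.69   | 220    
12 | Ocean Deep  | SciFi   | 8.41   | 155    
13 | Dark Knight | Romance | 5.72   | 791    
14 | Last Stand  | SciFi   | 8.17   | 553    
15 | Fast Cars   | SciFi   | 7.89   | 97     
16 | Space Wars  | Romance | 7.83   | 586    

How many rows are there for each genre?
SELECT genre, COUNT(*) as count
FROM movies
GROUP BY genre

Result:
  Drama: 5
  Romance: 5
  SciFi: 6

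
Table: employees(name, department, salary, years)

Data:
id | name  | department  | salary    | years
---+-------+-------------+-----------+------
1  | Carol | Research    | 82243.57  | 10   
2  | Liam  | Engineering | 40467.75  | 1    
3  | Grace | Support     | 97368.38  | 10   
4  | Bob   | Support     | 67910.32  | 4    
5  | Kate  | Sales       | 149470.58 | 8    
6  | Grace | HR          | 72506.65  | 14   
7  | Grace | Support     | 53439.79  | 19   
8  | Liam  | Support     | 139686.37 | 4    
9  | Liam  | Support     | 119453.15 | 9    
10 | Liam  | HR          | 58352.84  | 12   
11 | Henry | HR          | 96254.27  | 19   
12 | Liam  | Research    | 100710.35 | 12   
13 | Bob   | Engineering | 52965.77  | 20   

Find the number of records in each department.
SELECT department, COUNT(*) as count
FROM employees
GROUP BY department

Result:
  Engineering: 2
  HR: 3
  Research: 2
  Sales: 1
  Support: 5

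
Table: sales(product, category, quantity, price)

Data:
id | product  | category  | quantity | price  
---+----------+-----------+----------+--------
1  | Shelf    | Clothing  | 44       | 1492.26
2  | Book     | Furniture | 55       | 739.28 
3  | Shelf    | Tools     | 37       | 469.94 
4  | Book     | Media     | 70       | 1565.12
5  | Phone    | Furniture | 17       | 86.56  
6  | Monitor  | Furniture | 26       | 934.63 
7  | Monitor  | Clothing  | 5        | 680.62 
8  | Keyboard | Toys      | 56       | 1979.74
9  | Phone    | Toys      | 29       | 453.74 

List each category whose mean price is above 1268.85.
SELECT category, AVG(price)
FROM sales
GROUP BY category
HAVING AVG(price) > 1268.85

Result:
  Media: avg=1565.12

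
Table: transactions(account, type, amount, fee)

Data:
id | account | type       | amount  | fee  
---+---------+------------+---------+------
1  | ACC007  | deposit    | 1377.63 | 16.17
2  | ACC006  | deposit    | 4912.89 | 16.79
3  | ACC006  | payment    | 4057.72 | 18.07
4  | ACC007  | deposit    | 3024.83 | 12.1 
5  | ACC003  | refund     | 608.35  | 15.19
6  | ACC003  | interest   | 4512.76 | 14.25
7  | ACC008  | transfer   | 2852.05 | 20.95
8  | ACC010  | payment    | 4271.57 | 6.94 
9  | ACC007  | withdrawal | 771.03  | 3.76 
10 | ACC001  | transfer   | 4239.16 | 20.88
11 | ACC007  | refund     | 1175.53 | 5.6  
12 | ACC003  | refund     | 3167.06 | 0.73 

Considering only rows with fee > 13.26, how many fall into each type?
SELECT type, COUNT(*)
FROM transactions
WHERE fee > 13.26
GROUP BY type

Note: WHERE filters rows before grouping.

Result:
  deposit: 2
  interest: 1
  payment: 1
  refund: 1
  transfer: 2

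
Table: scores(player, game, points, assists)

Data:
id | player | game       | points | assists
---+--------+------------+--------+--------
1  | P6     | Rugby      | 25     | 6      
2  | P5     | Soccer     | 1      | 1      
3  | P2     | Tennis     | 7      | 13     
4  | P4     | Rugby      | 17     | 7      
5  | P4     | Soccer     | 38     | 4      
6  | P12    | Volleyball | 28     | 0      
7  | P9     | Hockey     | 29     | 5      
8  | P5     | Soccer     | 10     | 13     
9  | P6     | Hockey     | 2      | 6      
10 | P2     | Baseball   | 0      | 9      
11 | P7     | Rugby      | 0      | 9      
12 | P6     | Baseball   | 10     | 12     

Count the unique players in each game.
SELECT game, COUNT(DISTINCT player)
FROM scores
GROUP BY game

Result:
  Baseball: 2 distinct
  Hockey: 2 distinct
  Rugby: 3 distinct
  Soccer: 2 distinct
  Tennis: 1 distinct
  Volleyball: 1 distinct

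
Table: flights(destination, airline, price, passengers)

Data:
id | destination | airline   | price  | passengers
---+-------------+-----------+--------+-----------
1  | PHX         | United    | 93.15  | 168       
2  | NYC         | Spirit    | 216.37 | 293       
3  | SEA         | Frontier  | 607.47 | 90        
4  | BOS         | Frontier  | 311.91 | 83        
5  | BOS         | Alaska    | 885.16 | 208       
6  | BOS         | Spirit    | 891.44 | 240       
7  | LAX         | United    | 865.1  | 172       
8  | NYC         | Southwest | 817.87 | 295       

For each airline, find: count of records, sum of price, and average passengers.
SELECT airline,
       COUNT(*) as cnt,
       SUM(price) as total_price,
       AVG(passengers) as avg_passengers
FROM flights
GROUP BY airline

Result:
  Alaska: 1 records, 885.16 total price, 208.00 avg passengers
  Frontier: 2 records, 919.38 total price, 86.50 avg passengers
  Southwest: 1 records, 817.87 total price, 295.00 avg passengers
  Spirit: 2 records, 1107.81 total price, 266.50 avg passengers
  United: 2 records, 958.25 total price, 170.00 avg passengers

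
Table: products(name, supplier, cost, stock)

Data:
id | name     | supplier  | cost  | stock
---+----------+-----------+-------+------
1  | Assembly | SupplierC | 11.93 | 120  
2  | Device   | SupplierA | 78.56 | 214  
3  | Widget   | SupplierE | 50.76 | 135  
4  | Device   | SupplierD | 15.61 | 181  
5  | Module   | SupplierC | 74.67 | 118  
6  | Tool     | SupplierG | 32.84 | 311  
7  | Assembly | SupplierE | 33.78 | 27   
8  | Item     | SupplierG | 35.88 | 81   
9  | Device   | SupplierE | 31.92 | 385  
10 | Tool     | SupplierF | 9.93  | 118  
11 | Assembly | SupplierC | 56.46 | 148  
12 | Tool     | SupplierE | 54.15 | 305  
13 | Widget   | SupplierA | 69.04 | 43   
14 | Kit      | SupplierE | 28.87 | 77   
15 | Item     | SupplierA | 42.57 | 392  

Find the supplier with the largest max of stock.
SELECT supplier, MAX(stock) as val
FROM products
GROUP BY supplier
ORDER BY val DESC
LIMIT 1

Result: SupplierA with max(stock) = 392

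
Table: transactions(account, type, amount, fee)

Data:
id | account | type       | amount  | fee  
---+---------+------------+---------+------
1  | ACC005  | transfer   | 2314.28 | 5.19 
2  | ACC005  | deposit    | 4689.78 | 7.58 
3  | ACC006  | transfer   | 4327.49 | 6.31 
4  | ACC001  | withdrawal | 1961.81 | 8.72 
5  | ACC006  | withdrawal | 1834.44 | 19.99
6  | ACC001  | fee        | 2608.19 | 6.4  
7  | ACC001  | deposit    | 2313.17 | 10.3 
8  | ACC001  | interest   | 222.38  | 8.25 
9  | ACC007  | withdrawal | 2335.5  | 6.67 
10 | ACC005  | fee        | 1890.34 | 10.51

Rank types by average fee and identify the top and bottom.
SELECT type, AVG(fee)
FROM transactions
GROUP BY type
ORDER BY AVG(fee)

All groups:
  transfer: 5.75
  interest: 8.25
  fee: 8.46
  deposit: 8.94
  withdrawal: 11.79

Highest: withdrawal (11.79)
Lowest: transfer (5.75)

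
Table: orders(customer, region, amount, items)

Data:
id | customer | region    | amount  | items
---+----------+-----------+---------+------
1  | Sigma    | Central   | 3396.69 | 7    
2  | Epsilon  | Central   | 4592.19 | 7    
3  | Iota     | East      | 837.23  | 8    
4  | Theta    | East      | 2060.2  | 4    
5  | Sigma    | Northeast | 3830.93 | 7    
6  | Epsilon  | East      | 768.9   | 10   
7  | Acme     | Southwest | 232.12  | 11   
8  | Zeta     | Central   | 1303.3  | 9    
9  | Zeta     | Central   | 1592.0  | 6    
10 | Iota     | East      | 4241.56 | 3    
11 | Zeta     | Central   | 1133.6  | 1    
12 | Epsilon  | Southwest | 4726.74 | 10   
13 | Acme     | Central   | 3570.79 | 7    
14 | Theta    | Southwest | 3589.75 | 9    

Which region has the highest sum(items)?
SELECT region, SUM(items) as val
FROM orders
GROUP BY region
ORDER BY val DESC
LIMIT 1

Result: Central with sum(items) = 37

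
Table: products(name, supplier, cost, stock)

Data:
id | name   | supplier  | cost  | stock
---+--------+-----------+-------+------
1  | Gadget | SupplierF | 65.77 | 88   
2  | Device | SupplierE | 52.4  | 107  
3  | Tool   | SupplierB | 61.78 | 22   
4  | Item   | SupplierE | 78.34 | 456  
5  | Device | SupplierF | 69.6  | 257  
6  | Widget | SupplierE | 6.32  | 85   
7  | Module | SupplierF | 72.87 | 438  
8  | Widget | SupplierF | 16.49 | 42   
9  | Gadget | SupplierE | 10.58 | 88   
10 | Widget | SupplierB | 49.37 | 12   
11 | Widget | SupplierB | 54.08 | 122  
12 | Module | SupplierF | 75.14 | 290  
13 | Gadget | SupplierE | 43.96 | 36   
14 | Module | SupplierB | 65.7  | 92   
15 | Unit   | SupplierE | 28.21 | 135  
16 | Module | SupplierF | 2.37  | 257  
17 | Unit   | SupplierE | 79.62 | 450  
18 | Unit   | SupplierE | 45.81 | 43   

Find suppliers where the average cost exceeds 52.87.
SELECT supplier, AVG(cost)
FROM products
GROUP BY supplier
HAVING AVG(cost) > 52.87

Result:
  SupplierB: avg=57.73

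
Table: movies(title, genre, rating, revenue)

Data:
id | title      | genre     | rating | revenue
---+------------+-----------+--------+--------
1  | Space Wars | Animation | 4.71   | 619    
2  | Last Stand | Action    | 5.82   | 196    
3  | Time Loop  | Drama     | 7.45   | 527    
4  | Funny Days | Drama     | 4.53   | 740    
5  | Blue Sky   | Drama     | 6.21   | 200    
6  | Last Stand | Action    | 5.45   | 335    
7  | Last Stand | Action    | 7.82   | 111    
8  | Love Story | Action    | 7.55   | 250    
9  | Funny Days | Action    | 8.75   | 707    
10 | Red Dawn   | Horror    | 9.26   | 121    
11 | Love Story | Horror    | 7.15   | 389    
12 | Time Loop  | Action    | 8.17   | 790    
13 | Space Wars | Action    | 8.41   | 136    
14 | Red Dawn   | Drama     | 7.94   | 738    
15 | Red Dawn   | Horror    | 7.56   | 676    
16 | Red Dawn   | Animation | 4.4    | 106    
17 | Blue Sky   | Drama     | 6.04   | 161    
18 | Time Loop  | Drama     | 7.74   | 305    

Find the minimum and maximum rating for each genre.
SELECT genre, MIN(rating), MAX(rating)
FROM movies
GROUP BY genre

Result:
  Action: min=5.45, max=8.75
  Animation: min=4.40, max=4.71
  Drama: min=4.53, max=7.94
  Horror: min=7.15, max=9.26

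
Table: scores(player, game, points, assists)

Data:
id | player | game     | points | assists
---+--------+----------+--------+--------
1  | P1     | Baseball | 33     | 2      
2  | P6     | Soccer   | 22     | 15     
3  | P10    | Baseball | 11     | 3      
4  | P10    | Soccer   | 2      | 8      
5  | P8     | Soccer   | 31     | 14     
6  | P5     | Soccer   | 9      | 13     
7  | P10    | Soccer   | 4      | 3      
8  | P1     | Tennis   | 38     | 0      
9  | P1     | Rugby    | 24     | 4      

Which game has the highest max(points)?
SELECT game, MAX(points) as val
FROM scores
GROUP BY game
ORDER BY val DESC
LIMIT 1

Result: Tennis with max(points) = 38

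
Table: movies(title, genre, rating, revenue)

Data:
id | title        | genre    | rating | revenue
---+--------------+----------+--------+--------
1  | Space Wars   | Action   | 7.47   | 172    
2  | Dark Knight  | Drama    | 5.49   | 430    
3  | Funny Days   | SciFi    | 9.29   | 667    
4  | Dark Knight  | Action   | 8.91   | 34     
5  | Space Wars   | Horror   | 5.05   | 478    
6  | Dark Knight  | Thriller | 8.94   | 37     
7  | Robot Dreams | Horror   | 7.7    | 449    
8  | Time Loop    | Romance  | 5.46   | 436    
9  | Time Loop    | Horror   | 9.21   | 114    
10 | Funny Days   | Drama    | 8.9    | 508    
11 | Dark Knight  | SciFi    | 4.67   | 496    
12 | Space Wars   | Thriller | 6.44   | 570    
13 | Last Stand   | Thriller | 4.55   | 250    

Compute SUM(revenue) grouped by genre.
SELECT genre, SUM(revenue) as result
FROM movies
GROUP BY genre

Result:
  Action: 206
  Drama: 938
  Horror: 1041
  Romance: 436
  SciFi: 1163
  Thriller: 857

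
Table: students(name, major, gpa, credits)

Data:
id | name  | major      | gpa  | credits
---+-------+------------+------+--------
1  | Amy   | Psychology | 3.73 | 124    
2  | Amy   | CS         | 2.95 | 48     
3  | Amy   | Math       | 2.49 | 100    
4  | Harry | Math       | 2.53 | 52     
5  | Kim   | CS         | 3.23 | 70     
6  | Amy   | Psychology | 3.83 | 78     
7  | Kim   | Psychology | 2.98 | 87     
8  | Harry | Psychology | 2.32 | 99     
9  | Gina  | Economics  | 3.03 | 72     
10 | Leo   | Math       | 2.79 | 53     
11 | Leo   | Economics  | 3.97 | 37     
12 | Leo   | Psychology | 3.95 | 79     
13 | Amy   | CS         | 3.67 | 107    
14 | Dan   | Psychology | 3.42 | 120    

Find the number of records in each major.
SELECT major, COUNT(*) as count
FROM students
GROUP BY major

Result:
  CS: 3
  Economics: 2
  Math: 3
  Psychology: 6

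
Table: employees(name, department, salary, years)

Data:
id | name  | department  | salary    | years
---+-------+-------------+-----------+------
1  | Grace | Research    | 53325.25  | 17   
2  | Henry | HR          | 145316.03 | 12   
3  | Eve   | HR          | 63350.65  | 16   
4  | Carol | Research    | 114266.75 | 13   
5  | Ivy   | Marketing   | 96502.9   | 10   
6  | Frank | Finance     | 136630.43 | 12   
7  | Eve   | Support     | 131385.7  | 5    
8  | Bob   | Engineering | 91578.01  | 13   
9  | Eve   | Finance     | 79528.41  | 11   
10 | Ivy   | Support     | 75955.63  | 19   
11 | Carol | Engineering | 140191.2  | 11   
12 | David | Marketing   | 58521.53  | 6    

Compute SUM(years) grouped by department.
SELECT department, SUM(years) as result
FROM employees
GROUP BY department

Result:
  Engineering: 24
  Finance: 23
  HR: 28
  Marketing: 16
  Research: 30
  Support: 24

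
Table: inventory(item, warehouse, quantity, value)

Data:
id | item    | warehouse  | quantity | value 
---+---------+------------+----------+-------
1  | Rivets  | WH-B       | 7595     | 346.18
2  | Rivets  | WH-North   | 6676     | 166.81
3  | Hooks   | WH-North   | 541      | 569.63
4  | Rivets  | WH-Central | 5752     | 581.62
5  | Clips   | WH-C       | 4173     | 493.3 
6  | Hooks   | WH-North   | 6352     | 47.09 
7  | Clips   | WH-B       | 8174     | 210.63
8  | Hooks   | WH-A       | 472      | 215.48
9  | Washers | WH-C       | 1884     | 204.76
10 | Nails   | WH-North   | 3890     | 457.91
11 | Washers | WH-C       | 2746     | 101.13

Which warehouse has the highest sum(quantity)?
SELECT warehouse, SUM(quantity) as val
FROM inventory
GROUP BY warehouse
ORDER BY val DESC
LIMIT 1

Result: WH-North with sum(quantity) = 17459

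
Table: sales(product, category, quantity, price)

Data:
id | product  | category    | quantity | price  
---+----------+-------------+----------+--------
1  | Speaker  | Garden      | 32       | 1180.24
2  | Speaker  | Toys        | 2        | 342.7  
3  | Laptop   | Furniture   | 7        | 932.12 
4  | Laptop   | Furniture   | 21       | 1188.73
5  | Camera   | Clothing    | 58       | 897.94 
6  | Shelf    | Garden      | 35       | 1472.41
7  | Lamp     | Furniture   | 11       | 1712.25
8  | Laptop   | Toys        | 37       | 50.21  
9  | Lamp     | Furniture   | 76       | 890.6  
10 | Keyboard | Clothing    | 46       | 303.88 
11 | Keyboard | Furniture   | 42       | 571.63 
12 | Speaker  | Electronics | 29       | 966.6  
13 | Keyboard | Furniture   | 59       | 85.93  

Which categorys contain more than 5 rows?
SELECT category, COUNT(*) as cnt
FROM sales
GROUP BY category
HAVING COUNT(*) > 5

Result:
  Furniture: 6

Note: HAVING filters groups after aggregation, WHERE filters rows before.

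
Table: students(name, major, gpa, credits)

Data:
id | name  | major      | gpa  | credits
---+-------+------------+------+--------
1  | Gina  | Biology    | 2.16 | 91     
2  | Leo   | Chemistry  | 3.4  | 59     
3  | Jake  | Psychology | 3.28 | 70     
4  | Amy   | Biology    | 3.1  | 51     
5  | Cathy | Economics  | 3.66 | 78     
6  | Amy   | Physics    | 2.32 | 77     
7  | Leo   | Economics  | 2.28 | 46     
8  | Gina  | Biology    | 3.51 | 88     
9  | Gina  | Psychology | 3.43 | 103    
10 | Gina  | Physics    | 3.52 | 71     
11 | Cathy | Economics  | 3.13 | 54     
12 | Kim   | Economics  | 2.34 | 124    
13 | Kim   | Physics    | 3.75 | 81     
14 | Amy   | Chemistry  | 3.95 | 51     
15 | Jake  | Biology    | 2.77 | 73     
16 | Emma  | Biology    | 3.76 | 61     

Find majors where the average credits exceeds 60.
SELECT major, AVG(credits)
FROM students
GROUP BY major
HAVING AVG(credits) > 60

Result:
  Biology: avg=72.80
  Economics: avg=75.50
  Physics: avg=76.33
  Psychology: avg=86.50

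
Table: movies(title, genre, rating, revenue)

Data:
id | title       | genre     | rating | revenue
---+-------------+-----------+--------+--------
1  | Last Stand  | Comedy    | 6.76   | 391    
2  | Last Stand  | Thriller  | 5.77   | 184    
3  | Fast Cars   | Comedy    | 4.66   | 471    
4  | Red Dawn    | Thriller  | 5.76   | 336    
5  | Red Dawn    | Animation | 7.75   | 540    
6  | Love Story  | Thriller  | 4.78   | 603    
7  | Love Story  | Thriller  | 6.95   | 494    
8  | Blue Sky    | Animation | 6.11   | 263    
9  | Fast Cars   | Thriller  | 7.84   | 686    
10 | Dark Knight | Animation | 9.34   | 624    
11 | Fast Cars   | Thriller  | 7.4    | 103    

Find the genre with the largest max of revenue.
SELECT genre, MAX(revenue) as val
FROM movies
GROUP BY genre
ORDER BY val DESC
LIMIT 1

Result: Thriller with max(revenue) = 686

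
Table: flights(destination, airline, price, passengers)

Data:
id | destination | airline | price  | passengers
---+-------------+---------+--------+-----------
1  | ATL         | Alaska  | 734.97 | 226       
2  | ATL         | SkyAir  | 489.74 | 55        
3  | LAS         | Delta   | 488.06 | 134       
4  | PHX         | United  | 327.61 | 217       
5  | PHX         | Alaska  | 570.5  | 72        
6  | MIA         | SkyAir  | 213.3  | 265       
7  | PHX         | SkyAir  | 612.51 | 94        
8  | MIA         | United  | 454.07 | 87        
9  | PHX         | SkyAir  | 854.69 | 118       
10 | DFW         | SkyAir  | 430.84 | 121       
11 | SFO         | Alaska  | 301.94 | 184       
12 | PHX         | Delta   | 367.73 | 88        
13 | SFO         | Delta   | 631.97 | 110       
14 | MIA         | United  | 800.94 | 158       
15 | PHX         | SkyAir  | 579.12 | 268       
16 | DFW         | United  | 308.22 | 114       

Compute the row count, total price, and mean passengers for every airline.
SELECT airline,
       COUNT(*) as cnt,
       SUM(price) as total_price,
       AVG(passengers) as avg_passengers
FROM flights
GROUP BY airline

Result:
  Alaska: 3 records, 1607.41 total price, 160.67 avg passengers
  Delta: 3 records, 1487.76 total price, 110.67 avg passengers
  SkyAir: 6 records, 3180.20 total price, 153.50 avg passengers
  United: 4 records, 1890.84 total price, 144.00 avg passengers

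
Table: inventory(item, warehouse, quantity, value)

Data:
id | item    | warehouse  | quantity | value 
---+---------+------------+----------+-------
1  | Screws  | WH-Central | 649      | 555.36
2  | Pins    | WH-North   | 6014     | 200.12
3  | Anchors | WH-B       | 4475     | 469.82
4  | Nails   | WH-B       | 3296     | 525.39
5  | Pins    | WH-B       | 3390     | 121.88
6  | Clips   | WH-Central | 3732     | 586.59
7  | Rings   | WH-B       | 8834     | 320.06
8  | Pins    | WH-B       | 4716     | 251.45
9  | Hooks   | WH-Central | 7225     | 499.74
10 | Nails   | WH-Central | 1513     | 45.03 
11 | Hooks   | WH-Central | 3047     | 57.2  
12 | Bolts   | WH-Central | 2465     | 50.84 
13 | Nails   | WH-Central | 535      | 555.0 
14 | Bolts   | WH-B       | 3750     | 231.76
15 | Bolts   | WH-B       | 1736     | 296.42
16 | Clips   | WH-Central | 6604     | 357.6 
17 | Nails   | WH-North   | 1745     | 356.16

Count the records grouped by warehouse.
SELECT warehouse, COUNT(*) as count
FROM inventory
GROUP BY warehouse

Result:
  WH-B: 7
  WH-Central: 8
  WH-North: 2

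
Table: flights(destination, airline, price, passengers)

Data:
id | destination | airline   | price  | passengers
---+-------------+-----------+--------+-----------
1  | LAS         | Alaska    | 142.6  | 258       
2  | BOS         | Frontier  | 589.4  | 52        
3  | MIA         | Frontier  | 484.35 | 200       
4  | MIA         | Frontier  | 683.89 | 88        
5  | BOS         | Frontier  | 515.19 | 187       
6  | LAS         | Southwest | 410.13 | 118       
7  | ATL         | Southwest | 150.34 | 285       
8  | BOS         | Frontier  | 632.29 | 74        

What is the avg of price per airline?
SELECT airline, AVG(price) as result
FROM flights
GROUP BY airline

Result:
  Alaska: 142.60
  Frontier: 581.02
  Southwest: 280.24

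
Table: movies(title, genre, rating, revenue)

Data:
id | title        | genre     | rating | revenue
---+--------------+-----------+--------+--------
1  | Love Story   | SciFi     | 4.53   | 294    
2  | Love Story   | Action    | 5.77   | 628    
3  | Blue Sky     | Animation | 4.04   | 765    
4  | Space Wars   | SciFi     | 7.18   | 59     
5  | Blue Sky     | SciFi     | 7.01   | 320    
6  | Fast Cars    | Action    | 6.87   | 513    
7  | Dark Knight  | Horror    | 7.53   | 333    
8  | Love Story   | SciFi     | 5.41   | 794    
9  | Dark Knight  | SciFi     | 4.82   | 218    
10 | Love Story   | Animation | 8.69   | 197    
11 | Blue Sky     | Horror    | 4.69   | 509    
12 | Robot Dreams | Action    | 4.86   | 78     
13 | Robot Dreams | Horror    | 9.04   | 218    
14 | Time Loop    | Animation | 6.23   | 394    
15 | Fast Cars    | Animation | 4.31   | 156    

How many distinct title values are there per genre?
SELECT genre, COUNT(DISTINCT title)
FROM movies
GROUP BY genre

Result:
  Action: 3 distinct
  Animation: 4 distinct
  Horror: 3 distinct
  SciFi: 4 distinct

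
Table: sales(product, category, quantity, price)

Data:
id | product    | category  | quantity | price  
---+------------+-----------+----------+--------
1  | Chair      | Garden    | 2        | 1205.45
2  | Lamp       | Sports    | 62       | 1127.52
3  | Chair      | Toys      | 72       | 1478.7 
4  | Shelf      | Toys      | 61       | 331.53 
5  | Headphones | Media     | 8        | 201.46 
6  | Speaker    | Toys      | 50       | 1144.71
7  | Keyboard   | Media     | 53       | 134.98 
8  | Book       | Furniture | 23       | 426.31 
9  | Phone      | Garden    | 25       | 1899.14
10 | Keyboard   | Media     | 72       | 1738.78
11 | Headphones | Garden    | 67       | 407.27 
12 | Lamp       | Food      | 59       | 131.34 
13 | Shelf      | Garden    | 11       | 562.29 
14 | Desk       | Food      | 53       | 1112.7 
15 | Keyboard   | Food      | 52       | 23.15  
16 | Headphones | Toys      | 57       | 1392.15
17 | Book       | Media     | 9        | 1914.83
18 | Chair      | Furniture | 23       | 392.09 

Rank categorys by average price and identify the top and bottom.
SELECT category, AVG(price)
FROM sales
GROUP BY category
ORDER BY AVG(price)

All groups:
  Furniture: 409.20
  Food: 422.40
  Media: 997.51
  Garden: 1018.54
  Toys: 1086.77
  Sports: 1127.52

Highest: Sports (1127.52)
Lowest: Furniture (409.20)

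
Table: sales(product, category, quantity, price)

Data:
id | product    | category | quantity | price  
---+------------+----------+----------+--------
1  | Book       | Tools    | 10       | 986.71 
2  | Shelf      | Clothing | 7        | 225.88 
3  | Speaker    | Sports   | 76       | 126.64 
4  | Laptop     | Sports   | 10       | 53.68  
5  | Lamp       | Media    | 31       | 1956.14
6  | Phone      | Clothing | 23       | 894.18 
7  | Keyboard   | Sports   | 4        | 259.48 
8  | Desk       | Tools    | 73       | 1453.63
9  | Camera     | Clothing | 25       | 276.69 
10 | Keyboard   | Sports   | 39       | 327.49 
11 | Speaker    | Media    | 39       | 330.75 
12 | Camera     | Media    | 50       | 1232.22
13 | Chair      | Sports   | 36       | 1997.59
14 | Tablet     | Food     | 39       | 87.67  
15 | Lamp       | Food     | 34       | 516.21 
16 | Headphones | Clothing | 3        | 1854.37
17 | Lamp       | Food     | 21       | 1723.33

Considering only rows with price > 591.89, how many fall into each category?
SELECT category, COUNT(*)
FROM sales
WHERE price > 591.89
GROUP BY category

Note: WHERE filters rows before grouping.

Result:
  Clothing: 2
  Food: 1
  Media: 2
  Sports: 1
  Tools: 2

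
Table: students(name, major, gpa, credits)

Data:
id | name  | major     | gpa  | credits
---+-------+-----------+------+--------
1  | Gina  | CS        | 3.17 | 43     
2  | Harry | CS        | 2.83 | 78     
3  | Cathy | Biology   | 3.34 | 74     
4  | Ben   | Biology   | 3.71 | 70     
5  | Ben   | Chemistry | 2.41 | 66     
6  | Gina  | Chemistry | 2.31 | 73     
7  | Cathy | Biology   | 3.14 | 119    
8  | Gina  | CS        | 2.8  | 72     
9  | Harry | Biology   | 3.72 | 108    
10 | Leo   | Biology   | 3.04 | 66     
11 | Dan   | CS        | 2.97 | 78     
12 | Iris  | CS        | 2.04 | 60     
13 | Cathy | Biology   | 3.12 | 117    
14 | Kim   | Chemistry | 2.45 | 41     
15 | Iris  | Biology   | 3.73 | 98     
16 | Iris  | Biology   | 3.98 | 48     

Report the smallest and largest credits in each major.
SELECT major, MIN(credits), MAX(credits)
FROM students
GROUP BY major

Result:
  Biology: min=48, max=119
  CS: min=43, max=78
  Chemistry: min=41, max=73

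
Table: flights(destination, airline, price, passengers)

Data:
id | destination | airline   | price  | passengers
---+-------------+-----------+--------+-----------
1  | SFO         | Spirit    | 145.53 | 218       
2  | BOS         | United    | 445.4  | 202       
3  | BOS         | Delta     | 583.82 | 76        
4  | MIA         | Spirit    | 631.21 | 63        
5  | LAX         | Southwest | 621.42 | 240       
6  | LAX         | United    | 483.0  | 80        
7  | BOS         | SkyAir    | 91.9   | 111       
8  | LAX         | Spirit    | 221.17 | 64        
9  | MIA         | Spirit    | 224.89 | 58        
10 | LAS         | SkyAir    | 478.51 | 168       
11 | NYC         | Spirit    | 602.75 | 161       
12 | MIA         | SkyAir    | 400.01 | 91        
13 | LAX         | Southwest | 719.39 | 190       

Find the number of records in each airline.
SELECT airline, COUNT(*) as count
FROM flights
GROUP BY airline

Result:
  Delta: 1
  SkyAir: 3
  Southwest: 2
  Spirit: 5
  United: 2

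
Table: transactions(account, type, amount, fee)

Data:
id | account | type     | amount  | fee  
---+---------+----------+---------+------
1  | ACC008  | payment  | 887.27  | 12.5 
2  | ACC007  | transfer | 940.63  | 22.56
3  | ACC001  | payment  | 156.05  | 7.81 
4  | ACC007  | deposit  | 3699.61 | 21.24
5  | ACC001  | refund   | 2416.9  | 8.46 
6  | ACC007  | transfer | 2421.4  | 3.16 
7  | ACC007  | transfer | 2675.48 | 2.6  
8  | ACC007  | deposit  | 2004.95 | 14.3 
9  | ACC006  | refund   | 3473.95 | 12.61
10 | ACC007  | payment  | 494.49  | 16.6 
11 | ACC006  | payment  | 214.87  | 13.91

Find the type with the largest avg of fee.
SELECT type, AVG(fee) as val
FROM transactions
GROUP BY type
ORDER BY val DESC
LIMIT 1

Result: deposit with avg(fee) = 17.77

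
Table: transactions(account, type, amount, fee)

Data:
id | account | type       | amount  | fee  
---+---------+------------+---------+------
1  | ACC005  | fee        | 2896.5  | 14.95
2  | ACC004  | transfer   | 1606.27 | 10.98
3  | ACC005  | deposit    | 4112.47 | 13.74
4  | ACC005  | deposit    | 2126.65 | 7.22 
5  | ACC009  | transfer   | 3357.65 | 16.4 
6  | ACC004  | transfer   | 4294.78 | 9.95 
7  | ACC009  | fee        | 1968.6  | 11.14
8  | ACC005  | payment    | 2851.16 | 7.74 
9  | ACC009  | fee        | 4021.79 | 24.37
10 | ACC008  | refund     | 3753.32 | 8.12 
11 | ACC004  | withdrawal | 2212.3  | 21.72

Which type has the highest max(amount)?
SELECT type, MAX(amount) as val
FROM transactions
GROUP BY type
ORDER BY val DESC
LIMIT 1

Result: transfer with max(amount) = 4294.78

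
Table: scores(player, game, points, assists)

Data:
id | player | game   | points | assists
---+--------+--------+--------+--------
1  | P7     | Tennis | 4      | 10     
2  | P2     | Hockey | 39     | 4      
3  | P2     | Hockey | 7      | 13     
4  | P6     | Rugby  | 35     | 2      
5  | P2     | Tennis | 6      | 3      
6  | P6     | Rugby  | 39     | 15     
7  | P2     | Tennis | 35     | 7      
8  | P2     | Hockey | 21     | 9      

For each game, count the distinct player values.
SELECT game, COUNT(DISTINCT player)
FROM scores
GROUP BY game

Result:
  Hockey: 1 distinct
  Rugby: 1 distinct
  Tennis: 2 distinct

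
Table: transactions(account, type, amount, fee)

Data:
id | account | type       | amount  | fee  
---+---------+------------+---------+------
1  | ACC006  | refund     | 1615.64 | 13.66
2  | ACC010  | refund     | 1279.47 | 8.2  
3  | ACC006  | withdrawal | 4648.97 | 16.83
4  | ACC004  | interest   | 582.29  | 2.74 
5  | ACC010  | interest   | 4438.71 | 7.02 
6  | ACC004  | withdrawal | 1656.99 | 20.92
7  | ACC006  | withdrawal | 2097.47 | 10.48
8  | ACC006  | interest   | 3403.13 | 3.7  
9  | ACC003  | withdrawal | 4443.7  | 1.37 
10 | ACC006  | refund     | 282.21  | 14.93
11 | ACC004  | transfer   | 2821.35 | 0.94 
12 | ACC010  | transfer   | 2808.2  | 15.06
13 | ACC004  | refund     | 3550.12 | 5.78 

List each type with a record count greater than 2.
SELECT type, COUNT(*) as cnt
FROM transactions
GROUP BY type
HAVING COUNT(*) > 2

Result:
  interest: 3
  refund: 4
  withdrawal: 4

Note: HAVING filters groups after aggregation, WHERE filters rows before.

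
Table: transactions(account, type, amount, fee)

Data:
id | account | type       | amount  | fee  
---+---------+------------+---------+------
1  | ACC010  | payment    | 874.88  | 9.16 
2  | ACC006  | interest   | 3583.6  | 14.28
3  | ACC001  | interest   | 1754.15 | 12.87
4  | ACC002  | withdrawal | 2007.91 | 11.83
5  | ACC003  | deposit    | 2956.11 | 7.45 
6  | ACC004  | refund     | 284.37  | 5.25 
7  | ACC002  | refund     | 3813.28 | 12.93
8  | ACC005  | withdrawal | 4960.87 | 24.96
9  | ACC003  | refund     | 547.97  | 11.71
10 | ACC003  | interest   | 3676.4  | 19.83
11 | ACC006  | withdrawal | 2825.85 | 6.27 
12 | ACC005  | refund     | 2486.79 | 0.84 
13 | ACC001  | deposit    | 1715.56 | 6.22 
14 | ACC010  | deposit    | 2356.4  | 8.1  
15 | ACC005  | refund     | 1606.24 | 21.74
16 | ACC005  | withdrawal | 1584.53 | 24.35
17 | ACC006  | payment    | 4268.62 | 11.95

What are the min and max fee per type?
SELECT type, MIN(fee), MAX(fee)
FROM transactions
GROUP BY type

Result:
  deposit: min=6.22, max=8.10
  interest: min=12.87, max=19.83
  payment: min=9.16, max=11.95
  refund: min=0.84, max=21.74
  withdrawal: min=6.27, max=24.96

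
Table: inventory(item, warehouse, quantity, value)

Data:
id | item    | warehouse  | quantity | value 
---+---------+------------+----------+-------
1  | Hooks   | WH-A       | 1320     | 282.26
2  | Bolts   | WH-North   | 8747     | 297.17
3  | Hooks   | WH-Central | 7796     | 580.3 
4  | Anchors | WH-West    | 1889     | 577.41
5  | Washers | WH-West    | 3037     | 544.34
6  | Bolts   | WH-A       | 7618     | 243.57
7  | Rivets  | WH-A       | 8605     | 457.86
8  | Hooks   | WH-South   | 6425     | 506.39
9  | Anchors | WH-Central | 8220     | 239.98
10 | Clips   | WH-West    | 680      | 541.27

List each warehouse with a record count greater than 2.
SELECT warehouse, COUNT(*) as cnt
FROM inventory
GROUP BY warehouse
HAVING COUNT(*) > 2

Result:
  WH-A: 3
  WH-West: 3

Note: HAVING filters groups after aggregation, WHERE filters rows before.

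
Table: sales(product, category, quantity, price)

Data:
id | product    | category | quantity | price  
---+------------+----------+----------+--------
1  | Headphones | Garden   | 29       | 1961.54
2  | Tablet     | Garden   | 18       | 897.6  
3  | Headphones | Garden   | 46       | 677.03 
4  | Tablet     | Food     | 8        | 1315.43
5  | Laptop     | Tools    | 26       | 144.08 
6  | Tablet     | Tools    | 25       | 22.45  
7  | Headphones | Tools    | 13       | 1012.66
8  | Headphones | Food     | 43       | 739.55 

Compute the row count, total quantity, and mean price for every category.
SELECT category,
       COUNT(*) as cnt,
       SUM(quantity) as total_quantity,
       AVG(price) as avg_price
FROM sales
GROUP BY category

Result:
  Food: 2 records, 51 total quantity, 1027.49 avg price
  Garden: 3 records, 93 total quantity, 1178.72 avg price
  Tools: 3 records, 64 total quantity, 393.06 avg price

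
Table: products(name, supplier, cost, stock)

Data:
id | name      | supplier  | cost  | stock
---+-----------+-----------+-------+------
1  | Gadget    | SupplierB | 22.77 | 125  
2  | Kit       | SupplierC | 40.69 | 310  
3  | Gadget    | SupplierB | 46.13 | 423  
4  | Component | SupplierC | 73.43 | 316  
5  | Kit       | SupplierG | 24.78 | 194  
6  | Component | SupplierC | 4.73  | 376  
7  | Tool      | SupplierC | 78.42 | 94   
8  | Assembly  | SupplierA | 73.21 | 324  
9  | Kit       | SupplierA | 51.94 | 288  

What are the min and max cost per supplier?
SELECT supplier, MIN(cost), MAX(cost)
FROM products
GROUP BY supplier

Result:
  SupplierA: min=51.94, max=73.21
  SupplierB: min=22.77, max=46.13
  SupplierC: min=4.73, max=78.42
  SupplierG: min=24.78, max=24.78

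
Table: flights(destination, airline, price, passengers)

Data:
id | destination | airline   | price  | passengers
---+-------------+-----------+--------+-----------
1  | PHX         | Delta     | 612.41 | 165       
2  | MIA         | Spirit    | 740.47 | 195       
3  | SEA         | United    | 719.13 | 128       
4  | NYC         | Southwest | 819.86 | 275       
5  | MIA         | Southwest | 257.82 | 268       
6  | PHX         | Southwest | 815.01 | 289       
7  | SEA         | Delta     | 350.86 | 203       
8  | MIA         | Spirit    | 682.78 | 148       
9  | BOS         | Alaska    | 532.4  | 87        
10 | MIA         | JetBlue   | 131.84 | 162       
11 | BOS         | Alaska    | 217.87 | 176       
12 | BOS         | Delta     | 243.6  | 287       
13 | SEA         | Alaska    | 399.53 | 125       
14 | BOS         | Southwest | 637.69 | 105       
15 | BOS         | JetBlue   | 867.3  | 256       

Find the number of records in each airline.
SELECT airline, COUNT(*) as count
FROM flights
GROUP BY airline

Result:
  Alaska: 3
  Delta: 3
  JetBlue: 2
  Southwest: 4
  Spirit: 2
  United: 1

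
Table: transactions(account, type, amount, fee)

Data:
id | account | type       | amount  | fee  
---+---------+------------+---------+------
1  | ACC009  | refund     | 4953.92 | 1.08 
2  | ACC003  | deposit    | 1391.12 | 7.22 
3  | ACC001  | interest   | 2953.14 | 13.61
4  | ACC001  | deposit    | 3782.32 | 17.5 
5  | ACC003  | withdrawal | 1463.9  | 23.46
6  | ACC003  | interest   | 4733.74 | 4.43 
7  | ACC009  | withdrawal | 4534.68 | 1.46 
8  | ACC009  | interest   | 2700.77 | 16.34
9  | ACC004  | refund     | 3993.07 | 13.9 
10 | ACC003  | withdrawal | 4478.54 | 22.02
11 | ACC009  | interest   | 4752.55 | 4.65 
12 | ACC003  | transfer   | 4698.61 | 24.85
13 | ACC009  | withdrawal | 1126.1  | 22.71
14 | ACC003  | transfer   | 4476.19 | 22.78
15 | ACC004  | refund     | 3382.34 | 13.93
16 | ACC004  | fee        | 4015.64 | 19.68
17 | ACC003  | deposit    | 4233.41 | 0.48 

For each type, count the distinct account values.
SELECT type, COUNT(DISTINCT account)
FROM transactions
GROUP BY type

Result:
  deposit: 2 distinct
  fee: 1 distinct
  interest: 3 distinct
  refund: 2 distinct
  transfer: 1 distinct
  withdrawal: 2 distinct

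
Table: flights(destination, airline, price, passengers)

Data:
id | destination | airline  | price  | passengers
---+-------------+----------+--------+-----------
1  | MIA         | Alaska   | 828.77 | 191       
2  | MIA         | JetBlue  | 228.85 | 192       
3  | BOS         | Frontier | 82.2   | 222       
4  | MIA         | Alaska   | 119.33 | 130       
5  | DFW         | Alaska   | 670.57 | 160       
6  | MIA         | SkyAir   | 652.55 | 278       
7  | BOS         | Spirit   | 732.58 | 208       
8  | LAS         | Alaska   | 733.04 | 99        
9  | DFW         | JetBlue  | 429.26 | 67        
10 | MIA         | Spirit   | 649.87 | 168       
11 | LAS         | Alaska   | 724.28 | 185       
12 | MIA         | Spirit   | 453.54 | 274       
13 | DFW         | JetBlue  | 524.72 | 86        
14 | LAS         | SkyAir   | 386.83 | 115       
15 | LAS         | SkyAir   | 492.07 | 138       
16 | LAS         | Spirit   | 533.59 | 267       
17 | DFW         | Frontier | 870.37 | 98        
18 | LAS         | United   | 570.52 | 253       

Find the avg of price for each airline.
SELECT airline, AVG(price) as result
FROM flights
GROUP BY airline

Result:
  Alaska: 615.20
  Frontier: 476.29
  JetBlue: 394.28
  SkyAir: 510.48
  Spirit: 592.40
  United: 570.52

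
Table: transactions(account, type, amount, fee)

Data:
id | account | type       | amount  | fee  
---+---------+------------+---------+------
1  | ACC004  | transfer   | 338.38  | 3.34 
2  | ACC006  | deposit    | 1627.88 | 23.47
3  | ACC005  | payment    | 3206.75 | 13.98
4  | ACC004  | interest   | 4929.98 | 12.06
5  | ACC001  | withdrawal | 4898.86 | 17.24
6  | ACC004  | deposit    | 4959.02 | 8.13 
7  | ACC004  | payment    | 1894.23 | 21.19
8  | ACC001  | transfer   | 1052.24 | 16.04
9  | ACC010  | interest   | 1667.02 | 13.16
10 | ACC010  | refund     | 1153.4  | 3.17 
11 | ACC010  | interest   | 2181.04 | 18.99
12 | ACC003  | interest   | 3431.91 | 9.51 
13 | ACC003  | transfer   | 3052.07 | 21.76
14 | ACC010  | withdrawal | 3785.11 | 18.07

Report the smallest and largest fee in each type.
SELECT type, MIN(fee), MAX(fee)
FROM transactions
GROUP BY type

Result:
  deposit: min=8.13, max=23.47
  interest: min=9.51, max=18.99
  payment: min=13.98, max=21.19
  refund: min=3.17, max=3.17
  transfer: min=3.34, max=21.76
  withdrawal: min=17.24, max=18.07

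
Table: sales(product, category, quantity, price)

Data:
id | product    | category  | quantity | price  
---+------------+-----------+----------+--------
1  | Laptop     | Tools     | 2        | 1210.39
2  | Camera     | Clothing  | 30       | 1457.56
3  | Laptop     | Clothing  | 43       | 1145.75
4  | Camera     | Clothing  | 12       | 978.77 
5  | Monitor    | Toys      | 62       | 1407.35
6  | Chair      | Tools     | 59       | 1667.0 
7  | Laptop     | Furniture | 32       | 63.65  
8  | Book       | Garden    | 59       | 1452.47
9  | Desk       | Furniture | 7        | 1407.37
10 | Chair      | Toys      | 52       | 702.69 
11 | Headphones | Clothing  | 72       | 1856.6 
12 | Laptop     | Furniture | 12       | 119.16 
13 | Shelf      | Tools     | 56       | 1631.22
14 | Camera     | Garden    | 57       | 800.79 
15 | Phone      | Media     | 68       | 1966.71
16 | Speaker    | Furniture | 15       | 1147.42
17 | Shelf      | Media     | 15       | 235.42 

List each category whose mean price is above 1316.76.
SELECT category, AVG(price)
FROM sales
GROUP BY category
HAVING AVG(price) > 1316.76

Result:
  Clothing: avg=1359.67
  Tools: avg=1502.87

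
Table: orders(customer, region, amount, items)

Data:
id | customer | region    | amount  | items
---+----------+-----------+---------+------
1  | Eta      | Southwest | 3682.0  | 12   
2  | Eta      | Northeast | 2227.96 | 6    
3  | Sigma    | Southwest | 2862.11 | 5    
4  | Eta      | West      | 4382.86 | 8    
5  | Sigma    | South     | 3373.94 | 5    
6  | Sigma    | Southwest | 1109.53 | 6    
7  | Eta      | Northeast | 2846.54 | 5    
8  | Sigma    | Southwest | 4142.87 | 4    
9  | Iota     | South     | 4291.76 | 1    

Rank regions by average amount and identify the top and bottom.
SELECT region, AVG(amount)
FROM orders
GROUP BY region
ORDER BY AVG(amount)

All groups:
  Northeast: 2537.25
  Southwest: 2949.13
  South: 3832.85
  West: 4382.86

Highest: West (4382.86)
Lowest: Northeast (2537.25)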